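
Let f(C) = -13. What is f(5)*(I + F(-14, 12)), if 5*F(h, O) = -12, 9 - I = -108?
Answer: -7449/5 ≈ -1489.8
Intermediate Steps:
I = 117 (I = 9 - 1*(-108) = 9 + 108 = 117)
F(h, O) = -12/5 (F(h, O) = (⅕)*(-12) = -12/5)
f(5)*(I + F(-14, 12)) = -13*(117 - 12/5) = -13*573/5 = -7449/5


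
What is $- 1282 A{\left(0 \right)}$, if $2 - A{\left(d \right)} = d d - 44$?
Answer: $-58972$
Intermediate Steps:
$A{\left(d \right)} = 46 - d^{2}$ ($A{\left(d \right)} = 2 - \left(d d - 44\right) = 2 - \left(d^{2} - 44\right) = 2 - \left(-44 + d^{2}\right) = 46 - d^{2}$)
$- 1282 A{\left(0 \right)} = - 1282 \left(46 - 0^{2}\right) = - 1282 \left(46 - 0\right) = - 1282 \left(46 + 0\right) = \left(-1282\right) 46 = -58972$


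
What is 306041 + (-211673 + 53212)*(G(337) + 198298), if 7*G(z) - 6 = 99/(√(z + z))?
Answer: -219956304125/7 - 15687639*√674/4718 ≈ -3.1422e+10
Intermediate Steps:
G(z) = 6/7 + 99*√2/(14*√z) (G(z) = 6/7 + (99/(√(z + z)))/7 = 6/7 + (99/(√(2*z)))/7 = 6/7 + (99/((√2*√z)))/7 = 6/7 + (99*(√2/(2*√z)))/7 = 6/7 + (99*√2/(2*√z))/7 = 6/7 + 99*√2/(14*√z))
306041 + (-211673 + 53212)*(G(337) + 198298) = 306041 + (-211673 + 53212)*((6/7 + 99*√2/(14*√337)) + 198298) = 306041 - 158461*((6/7 + 99*√2*(√337/337)/14) + 198298) = 306041 - 158461*((6/7 + 99*√674/4718) + 198298) = 306041 - 158461*(1388092/7 + 99*√674/4718) = 306041 + (-219958446412/7 - 15687639*√674/4718) = -219956304125/7 - 15687639*√674/4718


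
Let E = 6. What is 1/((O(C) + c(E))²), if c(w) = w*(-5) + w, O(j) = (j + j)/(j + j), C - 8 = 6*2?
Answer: 1/529 ≈ 0.0018904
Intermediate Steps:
C = 20 (C = 8 + 6*2 = 8 + 12 = 20)
O(j) = 1 (O(j) = (2*j)/((2*j)) = (2*j)*(1/(2*j)) = 1)
c(w) = -4*w (c(w) = -5*w + w = -4*w)
1/((O(C) + c(E))²) = 1/((1 - 4*6)²) = 1/((1 - 24)²) = 1/((-23)²) = 1/529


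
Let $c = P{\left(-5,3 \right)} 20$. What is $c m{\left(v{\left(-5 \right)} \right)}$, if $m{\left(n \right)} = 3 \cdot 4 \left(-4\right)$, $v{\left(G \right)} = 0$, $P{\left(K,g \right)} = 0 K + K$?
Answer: $4800$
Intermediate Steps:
$P{\left(K,g \right)} = K$ ($P{\left(K,g \right)} = 0 + K = K$)
$m{\left(n \right)} = -48$ ($m{\left(n \right)} = 12 \left(-4\right) = -48$)
$c = -100$ ($c = \left(-5\right) 20 = -100$)
$c m{\left(v{\left(-5 \right)} \right)} = \left(-100\right) \left(-48\right) = 4800$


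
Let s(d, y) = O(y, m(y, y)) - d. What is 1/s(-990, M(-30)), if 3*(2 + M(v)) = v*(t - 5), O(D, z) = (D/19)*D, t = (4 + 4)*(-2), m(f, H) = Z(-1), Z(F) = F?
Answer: 19/62074 ≈ 0.00030609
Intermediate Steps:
m(f, H) = -1
t = -16 (t = 8*(-2) = -16)
O(D, z) = D²/19 (O(D, z) = (D*(1/19))*D = (D/19)*D = D²/19)
M(v) = -2 - 7*v (M(v) = -2 + (v*(-16 - 5))/3 = -2 + (v*(-21))/3 = -2 + (-21*v)/3 = -2 - 7*v)
s(d, y) = -d + y²/19 (s(d, y) = y²/19 - d = -d + y²/19)
1/s(-990, M(-30)) = 1/(-1*(-990) + (-2 - 7*(-30))²/19) = 1/(990 + (-2 + 210)²/19) = 1/(990 + (1/19)*208²) = 1/(990 + (1/19)*43264) = 1/(990 + 43264/19) = 1/(62074/19) = 19/62074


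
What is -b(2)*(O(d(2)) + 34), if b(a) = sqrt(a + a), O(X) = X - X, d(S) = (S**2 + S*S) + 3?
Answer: -68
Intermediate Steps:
d(S) = 3 + 2*S**2 (d(S) = (S**2 + S**2) + 3 = 2*S**2 + 3 = 3 + 2*S**2)
O(X) = 0
b(a) = sqrt(2)*sqrt(a) (b(a) = sqrt(2*a) = sqrt(2)*sqrt(a))
-b(2)*(O(d(2)) + 34) = -sqrt(2)*sqrt(2)*(0 + 34) = -2*34 = -1*68 = -68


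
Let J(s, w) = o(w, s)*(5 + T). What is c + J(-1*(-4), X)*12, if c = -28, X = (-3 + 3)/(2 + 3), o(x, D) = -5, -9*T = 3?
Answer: -308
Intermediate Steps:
T = -⅓ (T = -⅑*3 = -⅓ ≈ -0.33333)
X = 0 (X = 0/5 = 0*(⅕) = 0)
J(s, w) = -70/3 (J(s, w) = -5*(5 - ⅓) = -5*14/3 = -70/3)
c + J(-1*(-4), X)*12 = -28 - 70/3*12 = -28 - 280 = -308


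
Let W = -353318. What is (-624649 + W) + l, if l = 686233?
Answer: -291734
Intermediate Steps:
(-624649 + W) + l = (-624649 - 353318) + 686233 = -977967 + 686233 = -291734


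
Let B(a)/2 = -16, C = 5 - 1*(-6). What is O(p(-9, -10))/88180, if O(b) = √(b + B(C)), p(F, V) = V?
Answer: I*√42/88180 ≈ 7.3494e-5*I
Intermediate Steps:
C = 11 (C = 5 + 6 = 11)
B(a) = -32 (B(a) = 2*(-16) = -32)
O(b) = √(-32 + b) (O(b) = √(b - 32) = √(-32 + b))
O(p(-9, -10))/88180 = √(-32 - 10)/88180 = √(-42)*(1/88180) = (I*√42)*(1/88180) = I*√42/88180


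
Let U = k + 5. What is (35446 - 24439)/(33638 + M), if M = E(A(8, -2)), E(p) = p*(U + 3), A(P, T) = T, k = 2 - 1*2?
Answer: 11007/33622 ≈ 0.32737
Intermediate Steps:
k = 0 (k = 2 - 2 = 0)
U = 5 (U = 0 + 5 = 5)
E(p) = 8*p (E(p) = p*(5 + 3) = p*8 = 8*p)
M = -16 (M = 8*(-2) = -16)
(35446 - 24439)/(33638 + M) = (35446 - 24439)/(33638 - 16) = 11007/33622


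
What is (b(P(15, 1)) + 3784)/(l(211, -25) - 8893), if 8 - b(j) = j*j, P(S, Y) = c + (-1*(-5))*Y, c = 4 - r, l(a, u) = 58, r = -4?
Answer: -3623/8835 ≈ -0.41007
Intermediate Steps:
c = 8 (c = 4 - 1*(-4) = 4 + 4 = 8)
P(S, Y) = 8 + 5*Y (P(S, Y) = 8 + (-1*(-5))*Y = 8 + 5*Y)
b(j) = 8 - j**2 (b(j) = 8 - j*j = 8 - j**2)
(b(P(15, 1)) + 3784)/(l(211, -25) - 8893) = ((8 - (8 + 5*1)**2) + 3784)/(58 - 8893) = ((8 - (8 + 5)**2) + 3784)/(-8835) = ((8 - 1*13**2) + 3784)*(-1/8835) = ((8 - 1*169) + 3784)*(-1/8835) = ((8 - 169) + 3784)*(-1/8835) = (-161 + 3784)*(-1/8835) = 3623*(-1/8835) = -3623/8835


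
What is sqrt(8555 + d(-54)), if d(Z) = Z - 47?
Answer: sqrt(8454) ≈ 91.946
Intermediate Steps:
d(Z) = -47 + Z
sqrt(8555 + d(-54)) = sqrt(8555 + (-47 - 54)) = sqrt(8555 - 101) = sqrt(8454)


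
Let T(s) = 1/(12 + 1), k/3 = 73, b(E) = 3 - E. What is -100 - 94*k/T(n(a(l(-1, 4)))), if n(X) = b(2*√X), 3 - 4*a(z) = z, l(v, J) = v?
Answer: -267718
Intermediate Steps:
a(z) = ¾ - z/4
n(X) = 3 - 2*√X
k = 219 (k = 3*73 = 219)
T(s) = 1/13
-100 - 94*k/T(n(a(l(-1, 4)))) = -100 - 20586/1/13 = -100 - 20586*13 = -100 - 94*2847 = -100 - 267618 = -267718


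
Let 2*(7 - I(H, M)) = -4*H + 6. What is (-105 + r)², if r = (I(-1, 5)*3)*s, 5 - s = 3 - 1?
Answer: 7569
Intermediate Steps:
I(H, M) = 4 + 2*H (I(H, M) = 7 - (-4*H + 6)/2 = 7 - (6 - 4*H)/2 = 7 + (-3 + 2*H) = 4 + 2*H)
s = 3 (s = 5 - (3 - 1) = 5 - 1*2 = 5 - 2 = 3)
r = 18 (r = ((4 + 2*(-1))*3)*3 = ((4 - 2)*3)*3 = (2*3)*3 = 6*3 = 18)
(-105 + r)² = (-105 + 18)² = (-87)² = 7569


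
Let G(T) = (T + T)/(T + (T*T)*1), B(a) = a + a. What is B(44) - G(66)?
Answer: 5894/67 ≈ 87.970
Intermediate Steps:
B(a) = 2*a
G(T) = 2*T/(T + T²) (G(T) = (2*T)/(T + T²*1) = (2*T)/(T + T²) = 2*T/(T + T²))
B(44) - G(66) = 2*44 - 2/(1 + 66) = 88 - 2/67 = 5894/67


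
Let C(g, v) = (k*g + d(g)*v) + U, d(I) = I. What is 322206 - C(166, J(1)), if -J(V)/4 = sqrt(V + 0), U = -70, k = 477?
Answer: 243758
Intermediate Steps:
J(V) = -4*sqrt(V) (J(V) = -4*sqrt(V + 0) = -4*sqrt(V))
C(g, v) = -70 + 477*g + g*v (C(g, v) = (477*g + g*v) - 70 = -70 + 477*g + g*v)
322206 - C(166, J(1)) = 322206 - (-70 + 477*166 + 166*(-4*sqrt(1))) = 322206 - (-70 + 79182 + 166*(-4*1)) = 322206 - (-70 + 79182 + 166*(-4)) = 322206 - (-70 + 79182 - 664) = 322206 - 1*78448 = 322206 - 78448 = 243758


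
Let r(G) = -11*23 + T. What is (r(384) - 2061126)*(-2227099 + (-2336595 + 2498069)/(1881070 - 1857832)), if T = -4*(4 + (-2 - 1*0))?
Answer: 5926850095625392/1291 ≈ 4.5909e+12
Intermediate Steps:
T = -8 (T = -4*(4 + (-2 + 0)) = -4*(4 - 2) = -4*2 = -8)
r(G) = -261 (r(G) = -11*23 - 8 = -253 - 8 = -261)
(r(384) - 2061126)*(-2227099 + (-2336595 + 2498069)/(1881070 - 1857832)) = (-261 - 2061126)*(-2227099 + (-2336595 + 2498069)/(1881070 - 1857832)) = -2061387*(-2227099 + 161474/23238) = -2061387*(-2227099 + 161474*(1/23238)) = -2061387*(-2227099 + 80737/11619) = -2061387*(-25876582544/11619) = 5926850095625392/1291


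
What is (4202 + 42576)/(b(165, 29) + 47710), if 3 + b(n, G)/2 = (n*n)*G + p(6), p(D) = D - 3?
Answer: 23389/813380 ≈ 0.028755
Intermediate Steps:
p(D) = -3 + D
b(n, G) = 2*G*n² (b(n, G) = -6 + 2*((n*n)*G + (-3 + 6)) = -6 + 2*(n²*G + 3) = -6 + 2*(G*n² + 3) = -6 + 2*(3 + G*n²) = -6 + (6 + 2*G*n²) = 2*G*n²)
(4202 + 42576)/(b(165, 29) + 47710) = (4202 + 42576)/(2*29*165² + 47710) = 46778/(2*29*27225 + 47710) = 46778/(1579050 + 47710) = 46778/1626760 = 46778*(1/1626760) = 23389/813380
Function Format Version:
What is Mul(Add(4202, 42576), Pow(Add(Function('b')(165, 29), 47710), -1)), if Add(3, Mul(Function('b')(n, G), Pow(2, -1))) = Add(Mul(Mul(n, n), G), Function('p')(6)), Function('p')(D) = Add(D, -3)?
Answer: Rational(23389, 813380) ≈ 0.028755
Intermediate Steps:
Function('p')(D) = Add(-3, D)
Function('b')(n, G) = Mul(2, G, Pow(n, 2)) (Function('b')(n, G) = Add(-6, Mul(2, Add(Mul(Mul(n, n), G), Add(-3, 6)))) = Add(-6, Mul(2, Add(Mul(Pow(n, 2), G), 3))) = Add(-6, Mul(2, Add(Mul(G, Pow(n, 2)), 3))) = Add(-6, Mul(2, Add(3, Mul(G, Pow(n, 2))))) = Add(-6, Add(6, Mul(2, G, Pow(n, 2)))) = Mul(2, G, Pow(n, 2)))
Mul(Add(4202, 42576), Pow(Add(Function('b')(165, 29), 47710), -1)) = Mul(Add(4202, 42576), Pow(Add(Mul(2, 29, Pow(165, 2)), 47710), -1)) = Mul(46778, Pow(Add(Mul(2, 29, 27225), 47710), -1)) = Mul(46778, Pow(Add(1579050, 47710), -1)) = Mul(46778, Pow(1626760, -1)) = Mul(46778, Rational(1, 1626760)) = Rational(23389, 813380)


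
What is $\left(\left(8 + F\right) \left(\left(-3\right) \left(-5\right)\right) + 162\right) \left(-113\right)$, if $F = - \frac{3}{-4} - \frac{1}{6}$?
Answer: $- \frac{131419}{4} \approx -32855.0$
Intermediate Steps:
$F = \frac{7}{12}$ ($F = \left(-3\right) \left(- \frac{1}{4}\right) - \frac{1}{6} = \frac{3}{4} - \frac{1}{6} = \frac{7}{12} \approx 0.58333$)
$\left(\left(8 + F\right) \left(\left(-3\right) \left(-5\right)\right) + 162\right) \left(-113\right) = \left(\left(8 + \frac{7}{12}\right) \left(\left(-3\right) \left(-5\right)\right) + 162\right) \left(-113\right) = \left(\frac{103}{12} \cdot 15 + 162\right) \left(-113\right) = \left(\frac{515}{4} + 162\right) \left(-113\right) = \frac{1163}{4} \left(-113\right) = - \frac{131419}{4}$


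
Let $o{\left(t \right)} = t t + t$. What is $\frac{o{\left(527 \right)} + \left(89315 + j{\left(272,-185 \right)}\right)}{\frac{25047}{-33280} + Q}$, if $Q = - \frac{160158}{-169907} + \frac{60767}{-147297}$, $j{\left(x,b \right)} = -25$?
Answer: $- \frac{306125982296107883520}{185351757996853} \approx -1.6516 \cdot 10^{6}$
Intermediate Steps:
$o{\left(t \right)} = t + t^{2}$ ($o{\left(t \right)} = t^{2} + t = t + t^{2}$)
$Q = \frac{13266054257}{25026791379}$ ($Q = \left(-160158\right) \left(- \frac{1}{169907}\right) + 60767 \left(- \frac{1}{147297}\right) = \frac{160158}{169907} - \frac{60767}{147297} = \frac{13266054257}{25026791379} \approx 0.53007$)
$\frac{o{\left(527 \right)} + \left(89315 + j{\left(272,-185 \right)}\right)}{\frac{25047}{-33280} + Q} = \frac{527 \left(1 + 527\right) + \left(89315 - 25\right)}{\frac{25047}{-33280} + \frac{13266054257}{25026791379}} = \frac{527 \cdot 528 + 89290}{25047 \left(- \frac{1}{33280}\right) + \frac{13266054257}{25026791379}} = \frac{278256 + 89290}{- \frac{25047}{33280} + \frac{13266054257}{25026791379}} = \frac{367546}{- \frac{185351757996853}{832891617093120}} = 367546 \left(- \frac{832891617093120}{185351757996853}\right) = - \frac{306125982296107883520}{185351757996853}$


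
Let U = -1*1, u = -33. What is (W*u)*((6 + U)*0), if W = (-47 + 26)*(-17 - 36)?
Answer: 0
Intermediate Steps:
U = -1
W = 1113 (W = -21*(-53) = 1113)
(W*u)*((6 + U)*0) = (1113*(-33))*((6 - 1)*0) = -183645*0 = -36729*0 = 0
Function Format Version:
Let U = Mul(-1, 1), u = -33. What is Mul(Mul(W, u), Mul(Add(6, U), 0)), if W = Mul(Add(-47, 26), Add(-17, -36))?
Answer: 0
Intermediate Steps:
U = -1
W = 1113 (W = Mul(-21, -53) = 1113)
Mul(Mul(W, u), Mul(Add(6, U), 0)) = Mul(Mul(1113, -33), Mul(Add(6, -1), 0)) = Mul(-36729, Mul(5, 0)) = Mul(-36729, 0) = 0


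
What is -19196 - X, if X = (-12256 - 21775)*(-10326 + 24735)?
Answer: 490333483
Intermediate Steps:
X = -490352679 (X = -34031*14409 = -490352679)
-19196 - X = -19196 - 1*(-490352679) = -19196 + 490352679 = 490333483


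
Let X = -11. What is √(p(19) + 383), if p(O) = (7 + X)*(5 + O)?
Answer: √287 ≈ 16.941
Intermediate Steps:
p(O) = -20 - 4*O (p(O) = (7 - 11)*(5 + O) = -4*(5 + O) = -20 - 4*O)
√(p(19) + 383) = √((-20 - 4*19) + 383) = √((-20 - 76) + 383) = √(-96 + 383) = √287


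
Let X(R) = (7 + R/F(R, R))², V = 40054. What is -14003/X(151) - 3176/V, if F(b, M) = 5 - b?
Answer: -89239147112/226765721 ≈ -393.53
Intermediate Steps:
X(R) = (7 + R/(5 - R))²
-14003/X(151) - 3176/V = -14003*(-5 + 151)²/(35 - 6*151)² - 3176/40054 = -14003*21316/(35 - 906)² - 3176*1/40054 = -14003/((1/21316)*(-871)²) - 1588/20027 = -14003/((1/21316)*758641) - 1588/20027 = -14003/758641/21316 - 1588/20027 = -14003*21316/758641 - 1588/20027 = -4455044/11323 - 1588/20027 = -89239147112/226765721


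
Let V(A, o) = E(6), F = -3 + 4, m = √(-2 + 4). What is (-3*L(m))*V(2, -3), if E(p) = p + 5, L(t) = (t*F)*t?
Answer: -66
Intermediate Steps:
m = √2 ≈ 1.4142
F = 1
L(t) = t² (L(t) = (t*1)*t = t*t = t²)
E(p) = 5 + p
V(A, o) = 11 (V(A, o) = 5 + 6 = 11)
(-3*L(m))*V(2, -3) = -3*(√2)²*11 = -3*2*11 = -6*11 = -66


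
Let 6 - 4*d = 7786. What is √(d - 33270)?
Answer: I*√35215 ≈ 187.66*I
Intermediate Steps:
d = -1945 (d = 3/2 - ¼*7786 = 3/2 - 3893/2 = -1945)
√(d - 33270) = √(-1945 - 33270) = √(-35215) = I*√35215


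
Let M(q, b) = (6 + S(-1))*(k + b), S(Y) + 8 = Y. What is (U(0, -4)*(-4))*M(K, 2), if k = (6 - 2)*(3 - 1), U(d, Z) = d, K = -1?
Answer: 0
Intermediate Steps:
S(Y) = -8 + Y
k = 8 (k = 4*2 = 8)
M(q, b) = -24 - 3*b (M(q, b) = (6 + (-8 - 1))*(8 + b) = (6 - 9)*(8 + b) = -3*(8 + b) = -24 - 3*b)
(U(0, -4)*(-4))*M(K, 2) = (0*(-4))*(-24 - 3*2) = 0*(-24 - 6) = 0*(-30) = 0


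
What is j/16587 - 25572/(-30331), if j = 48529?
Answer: 1896095863/503100297 ≈ 3.7688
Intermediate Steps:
j/16587 - 25572/(-30331) = 48529/16587 - 25572/(-30331) = 48529*(1/16587) - 25572*(-1/30331) = 48529/16587 + 25572/30331 = 1896095863/503100297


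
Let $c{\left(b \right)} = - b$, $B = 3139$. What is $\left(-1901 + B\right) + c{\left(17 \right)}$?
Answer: $1221$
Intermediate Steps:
$\left(-1901 + B\right) + c{\left(17 \right)} = \left(-1901 + 3139\right) - 17 = 1238 - 17 = 1221$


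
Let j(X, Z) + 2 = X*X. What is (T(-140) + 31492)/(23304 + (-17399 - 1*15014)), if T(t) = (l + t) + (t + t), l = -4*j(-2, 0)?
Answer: -31064/9109 ≈ -3.4103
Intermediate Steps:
j(X, Z) = -2 + X² (j(X, Z) = -2 + X*X = -2 + X²)
l = -8 (l = -4*(-2 + (-2)²) = -4*(-2 + 4) = -4*2 = -8)
T(t) = -8 + 3*t (T(t) = (-8 + t) + (t + t) = (-8 + t) + 2*t = -8 + 3*t)
(T(-140) + 31492)/(23304 + (-17399 - 1*15014)) = ((-8 + 3*(-140)) + 31492)/(23304 + (-17399 - 1*15014)) = ((-8 - 420) + 31492)/(23304 + (-17399 - 15014)) = (-428 + 31492)/(23304 - 32413) = 31064/(-9109) = 31064*(-1/9109) = -31064/9109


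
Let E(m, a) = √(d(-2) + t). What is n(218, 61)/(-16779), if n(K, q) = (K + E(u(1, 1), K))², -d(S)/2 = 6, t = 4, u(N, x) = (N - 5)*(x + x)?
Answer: -6788/2397 - 872*I*√2/16779 ≈ -2.8319 - 0.073496*I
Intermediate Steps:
u(N, x) = 2*x*(-5 + N) (u(N, x) = (-5 + N)*(2*x) = 2*x*(-5 + N))
d(S) = -12 (d(S) = -2*6 = -12)
E(m, a) = 2*I*√2 (E(m, a) = √(-12 + 4) = √(-8) = 2*I*√2)
n(K, q) = (K + 2*I*√2)²
n(218, 61)/(-16779) = (218 + 2*I*√2)²/(-16779) = (218 + 2*I*√2)²*(-1/16779) = -(218 + 2*I*√2)²/16779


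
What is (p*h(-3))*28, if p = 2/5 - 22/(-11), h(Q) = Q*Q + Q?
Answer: 2016/5 ≈ 403.20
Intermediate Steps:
h(Q) = Q + Q² (h(Q) = Q² + Q = Q + Q²)
p = 12/5 (p = 2*(⅕) - 22*(-1/11) = ⅖ + 2 = 12/5 ≈ 2.4000)
(p*h(-3))*28 = (12*(-3*(1 - 3))/5)*28 = (12*(-3*(-2))/5)*28 = ((12/5)*6)*28 = (72/5)*28 = 2016/5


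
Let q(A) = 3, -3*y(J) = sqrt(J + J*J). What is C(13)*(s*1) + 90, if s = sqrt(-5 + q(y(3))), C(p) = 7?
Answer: 90 + 7*I*sqrt(2) ≈ 90.0 + 9.8995*I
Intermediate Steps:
y(J) = -sqrt(J + J**2)/3 (y(J) = -sqrt(J + J*J)/3 = -sqrt(J + J**2)/3)
s = I*sqrt(2) (s = sqrt(-5 + 3) = sqrt(-2) = I*sqrt(2) ≈ 1.4142*I)
C(13)*(s*1) + 90 = 7*((I*sqrt(2))*1) + 90 = 7*(I*sqrt(2)) + 90 = 7*I*sqrt(2) + 90 = 90 + 7*I*sqrt(2)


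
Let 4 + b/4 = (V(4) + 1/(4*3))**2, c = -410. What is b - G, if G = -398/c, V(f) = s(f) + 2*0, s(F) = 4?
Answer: 366961/7380 ≈ 49.724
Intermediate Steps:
V(f) = 4 (V(f) = 4 + 2*0 = 4 + 0 = 4)
b = 1825/36 (b = -16 + 4*(4 + 1/(4*3))**2 = -16 + 4*(4 + 1/12)**2 = -16 + 4*(49/12)**2 = -16 + 4*(2401/144) = -16 + 2401/36 = 1825/36 ≈ 50.694)
G = 199/205 (G = -398/(-410) = -398*(-1/410) = 199/205 ≈ 0.97073)
b - G = 1825/36 - 1*199/205 = 1825/36 - 199/205 = 366961/7380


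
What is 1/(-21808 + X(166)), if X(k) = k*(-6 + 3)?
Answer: -1/22306 ≈ -4.4831e-5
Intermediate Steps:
X(k) = -3*k (X(k) = k*(-3) = -3*k)
1/(-21808 + X(166)) = 1/(-21808 - 3*166) = 1/(-21808 - 498) = 1/(-22306) = -1/22306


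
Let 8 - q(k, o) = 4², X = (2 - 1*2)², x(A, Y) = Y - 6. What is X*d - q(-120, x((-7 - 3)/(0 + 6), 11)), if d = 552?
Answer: 8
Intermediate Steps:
x(A, Y) = -6 + Y
X = 0 (X = (2 - 2)² = 0² = 0)
q(k, o) = -8 (q(k, o) = 8 - 1*4² = 8 - 1*16 = 8 - 16 = -8)
X*d - q(-120, x((-7 - 3)/(0 + 6), 11)) = 0*552 - 1*(-8) = 0 + 8 = 8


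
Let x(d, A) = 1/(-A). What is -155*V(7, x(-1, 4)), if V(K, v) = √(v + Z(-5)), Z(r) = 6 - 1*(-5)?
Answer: -155*√43/2 ≈ -508.20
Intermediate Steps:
Z(r) = 11 (Z(r) = 6 + 5 = 11)
x(d, A) = -1/A
V(K, v) = √(11 + v) (V(K, v) = √(v + 11) = √(11 + v))
-155*V(7, x(-1, 4)) = -155*√(11 - 1/4) = -155*√(11 - 1*¼) = -155*√(11 - ¼) = -155*√43/2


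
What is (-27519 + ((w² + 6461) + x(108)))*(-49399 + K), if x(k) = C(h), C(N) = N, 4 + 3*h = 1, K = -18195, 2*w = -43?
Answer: 2784433439/2 ≈ 1.3922e+9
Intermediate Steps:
w = -43/2 (w = (½)*(-43) = -43/2 ≈ -21.500)
h = -1 (h = -4/3 + (⅓)*1 = -4/3 + ⅓ = -1)
x(k) = -1
(-27519 + ((w² + 6461) + x(108)))*(-49399 + K) = (-27519 + (((-43/2)² + 6461) - 1))*(-49399 - 18195) = (-27519 + ((1849/4 + 6461) - 1))*(-67594) = (-27519 + (27693/4 - 1))*(-67594) = (-27519 + 27689/4)*(-67594) = -82387/4*(-67594) = 2784433439/2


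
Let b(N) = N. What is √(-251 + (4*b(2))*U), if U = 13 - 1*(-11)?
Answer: I*√59 ≈ 7.6811*I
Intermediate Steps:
U = 24 (U = 13 + 11 = 24)
√(-251 + (4*b(2))*U) = √(-251 + (4*2)*24) = √(-251 + 8*24) = √(-251 + 192) = √(-59) = I*√59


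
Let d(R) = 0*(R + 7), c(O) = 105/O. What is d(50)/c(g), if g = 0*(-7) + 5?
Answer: 0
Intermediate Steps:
g = 5 (g = 0 + 5 = 5)
d(R) = 0 (d(R) = 0*(7 + R) = 0)
d(50)/c(g) = 0/((105/5)) = 0/((105*(⅕))) = 0/21 = 0*(1/21) = 0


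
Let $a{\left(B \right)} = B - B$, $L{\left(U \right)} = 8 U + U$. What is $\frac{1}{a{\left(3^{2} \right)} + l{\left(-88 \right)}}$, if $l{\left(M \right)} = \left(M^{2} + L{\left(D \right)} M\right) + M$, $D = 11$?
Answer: $- \frac{1}{1056} \approx -0.00094697$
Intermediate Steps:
$L{\left(U \right)} = 9 U$
$l{\left(M \right)} = M^{2} + 100 M$ ($l{\left(M \right)} = \left(M^{2} + 9 \cdot 11 M\right) + M = \left(M^{2} + 99 M\right) + M = M^{2} + 100 M$)
$a{\left(B \right)} = 0$
$\frac{1}{a{\left(3^{2} \right)} + l{\left(-88 \right)}} = \frac{1}{0 - 88 \left(100 - 88\right)} = \frac{1}{0 - 1056} = \frac{1}{-1056} = - \frac{1}{1056}$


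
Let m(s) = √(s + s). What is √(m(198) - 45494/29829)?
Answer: √(-1357040526 + 5338615446*√11)/29829 ≈ 4.2866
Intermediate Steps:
m(s) = √2*√s (m(s) = √(2*s) = √2*√s)
√(m(198) - 45494/29829) = √(√2*√198 - 45494/29829) = √(√2*(3*√22) - 45494*1/29829) = √(6*√11 - 45494/29829) = √(-45494/29829 + 6*√11)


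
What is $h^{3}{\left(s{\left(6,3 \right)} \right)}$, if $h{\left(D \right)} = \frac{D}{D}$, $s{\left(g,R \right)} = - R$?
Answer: $1$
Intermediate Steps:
$h{\left(D \right)} = 1$
$h^{3}{\left(s{\left(6,3 \right)} \right)} = 1^{3} = 1$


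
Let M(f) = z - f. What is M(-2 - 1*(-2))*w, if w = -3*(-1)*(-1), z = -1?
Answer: 3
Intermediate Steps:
M(f) = -1 - f
w = -3 (w = 3*(-1) = -3)
M(-2 - 1*(-2))*w = (-1 - (-2 - 1*(-2)))*(-3) = (-1 - (-2 + 2))*(-3) = (-1 - 1*0)*(-3) = (-1 + 0)*(-3) = -1*(-3) = 3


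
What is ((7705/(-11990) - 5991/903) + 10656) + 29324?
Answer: 28852231393/721798 ≈ 39973.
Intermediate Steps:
((7705/(-11990) - 5991/903) + 10656) + 29324 = ((7705*(-1/11990) - 5991*1/903) + 10656) + 29324 = ((-1541/2398 - 1997/301) + 10656) + 29324 = (-5252647/721798 + 10656) + 29324 = 7686226841/721798 + 29324 = 28852231393/721798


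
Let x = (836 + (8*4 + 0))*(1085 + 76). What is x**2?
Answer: 1015556031504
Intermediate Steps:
x = 1007748 (x = (836 + (32 + 0))*1161 = (836 + 32)*1161 = 868*1161 = 1007748)
x**2 = 1007748**2 = 1015556031504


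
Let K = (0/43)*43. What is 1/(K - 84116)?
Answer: -1/84116 ≈ -1.1888e-5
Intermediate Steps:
K = 0 (K = ((1/43)*0)*43 = 0*43 = 0)
1/(K - 84116) = 1/(0 - 84116) = 1/(-84116) = -1/84116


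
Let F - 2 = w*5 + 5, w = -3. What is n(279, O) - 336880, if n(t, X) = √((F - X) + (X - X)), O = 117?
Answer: -336880 + 5*I*√5 ≈ -3.3688e+5 + 11.18*I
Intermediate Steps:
F = -8 (F = 2 + (-3*5 + 5) = 2 + (-15 + 5) = 2 - 10 = -8)
n(t, X) = √(-8 - X) (n(t, X) = √((-8 - X) + (X - X)) = √((-8 - X) + 0) = √(-8 - X))
n(279, O) - 336880 = √(-8 - 1*117) - 336880 = √(-8 - 117) - 336880 = √(-125) - 336880 = 5*I*√5 - 336880 = -336880 + 5*I*√5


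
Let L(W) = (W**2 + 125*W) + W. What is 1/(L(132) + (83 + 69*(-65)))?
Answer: 1/29654 ≈ 3.3722e-5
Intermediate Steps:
L(W) = W**2 + 126*W
1/(L(132) + (83 + 69*(-65))) = 1/(132*(126 + 132) + (83 + 69*(-65))) = 1/(132*258 + (83 - 4485)) = 1/(34056 - 4402) = 1/29654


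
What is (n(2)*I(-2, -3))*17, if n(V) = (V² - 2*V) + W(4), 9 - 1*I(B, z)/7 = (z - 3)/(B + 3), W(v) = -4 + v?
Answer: 0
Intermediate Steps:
I(B, z) = 63 - 7*(-3 + z)/(3 + B) (I(B, z) = 63 - 7*(z - 3)/(B + 3) = 63 - 7*(-3 + z)/(3 + B))
n(V) = V² - 2*V (n(V) = (V² - 2*V) + (-4 + 4) = (V² - 2*V) + 0 = V² - 2*V)
(n(2)*I(-2, -3))*17 = ((2*(-2 + 2))*(7*(30 - 1*(-3) + 9*(-2))/(3 - 2)))*17 = ((2*0)*(7*(30 + 3 - 18)/1))*17 = (0*(7*1*15))*17 = (0*105)*17 = 0*17 = 0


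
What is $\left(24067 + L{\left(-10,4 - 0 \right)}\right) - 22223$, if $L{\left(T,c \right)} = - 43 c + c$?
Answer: $1676$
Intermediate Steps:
$L{\left(T,c \right)} = - 42 c$
$\left(24067 + L{\left(-10,4 - 0 \right)}\right) - 22223 = \left(24067 - 42 \left(4 - 0\right)\right) - 22223 = \left(24067 - 42 \left(4 + 0\right)\right) - 22223 = \left(24067 - 168\right) - 22223 = 23899 - 22223 = 1676$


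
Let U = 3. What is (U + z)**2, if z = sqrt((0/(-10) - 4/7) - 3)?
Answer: 38/7 + 30*I*sqrt(7)/7 ≈ 5.4286 + 11.339*I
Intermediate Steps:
z = 5*I*sqrt(7)/7 (z = sqrt((0*(-1/10) - 4*1/7) - 3) = sqrt((0 - 4/7) - 3) = sqrt(-4/7 - 3) = sqrt(-25/7) = 5*I*sqrt(7)/7 ≈ 1.8898*I)
(U + z)**2 = (3 + 5*I*sqrt(7)/7)**2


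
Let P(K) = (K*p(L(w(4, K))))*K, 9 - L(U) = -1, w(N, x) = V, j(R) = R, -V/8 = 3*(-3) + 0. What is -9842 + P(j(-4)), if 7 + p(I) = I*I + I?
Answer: -8194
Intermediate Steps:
V = 72 (V = -8*(3*(-3) + 0) = -8*(-9 + 0) = -8*(-9) = 72)
w(N, x) = 72
L(U) = 10 (L(U) = 9 - 1*(-1) = 9 + 1 = 10)
p(I) = -7 + I + I² (p(I) = -7 + (I*I + I) = -7 + (I² + I) = -7 + (I + I²) = -7 + I + I²)
P(K) = 103*K² (P(K) = (K*(-7 + 10 + 10²))*K = (K*(-7 + 10 + 100))*K = (K*103)*K = (103*K)*K = 103*K²)
-9842 + P(j(-4)) = -9842 + 103*(-4)² = -9842 + 103*16 = -9842 + 1648 = -8194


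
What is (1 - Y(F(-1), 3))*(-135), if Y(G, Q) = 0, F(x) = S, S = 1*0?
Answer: -135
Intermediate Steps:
S = 0
F(x) = 0
(1 - Y(F(-1), 3))*(-135) = (1 - 1*0)*(-135) = (1 + 0)*(-135) = 1*(-135) = -135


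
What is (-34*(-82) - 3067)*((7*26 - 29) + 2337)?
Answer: -694710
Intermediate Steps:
(-34*(-82) - 3067)*((7*26 - 29) + 2337) = (2788 - 3067)*((182 - 29) + 2337) = -279*(153 + 2337) = -279*2490 = -694710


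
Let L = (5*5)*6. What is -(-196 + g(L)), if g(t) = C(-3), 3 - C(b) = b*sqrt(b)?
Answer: 193 - 3*I*sqrt(3) ≈ 193.0 - 5.1962*I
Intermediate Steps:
L = 150 (L = 25*6 = 150)
C(b) = 3 - b**(3/2) (C(b) = 3 - b*sqrt(b) = 3 - b**(3/2))
g(t) = 3 + 3*I*sqrt(3) (g(t) = 3 - (-3)**(3/2) = 3 - (-3)*I*sqrt(3) = 3 + 3*I*sqrt(3))
-(-196 + g(L)) = -(-196 + (3 + 3*I*sqrt(3))) = -(-193 + 3*I*sqrt(3)) = 193 - 3*I*sqrt(3)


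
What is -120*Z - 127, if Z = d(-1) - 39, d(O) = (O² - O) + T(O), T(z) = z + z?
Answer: 4553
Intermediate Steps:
T(z) = 2*z
d(O) = O + O² (d(O) = (O² - O) + 2*O = O + O²)
Z = -39 (Z = -(1 - 1) - 39 = -1*0 - 39 = 0 - 39 = -39)
-120*Z - 127 = -120*(-39) - 127 = 4680 - 127 = 4553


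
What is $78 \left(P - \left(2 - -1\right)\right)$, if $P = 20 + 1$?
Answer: $1404$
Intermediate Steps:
$P = 21$
$78 \left(P - \left(2 - -1\right)\right) = 78 \left(21 - \left(2 - -1\right)\right) = 78 \left(21 - \left(2 + 1\right)\right) = 78 \left(21 - 3\right) = 78 \cdot 18 = 1404$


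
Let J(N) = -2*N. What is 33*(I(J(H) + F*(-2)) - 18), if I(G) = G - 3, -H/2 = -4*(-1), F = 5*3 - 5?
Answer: -825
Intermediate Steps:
F = 10 (F = 15 - 5 = 10)
H = -8 (H = -(-8)*(-1) = -2*4 = -8)
I(G) = -3 + G
33*(I(J(H) + F*(-2)) - 18) = 33*((-3 + (-2*(-8) + 10*(-2))) - 18) = 33*((-3 + (16 - 20)) - 18) = 33*((-3 - 4) - 18) = 33*(-7 - 18) = 33*(-25) = -825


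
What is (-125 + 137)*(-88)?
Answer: -1056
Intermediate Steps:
(-125 + 137)*(-88) = 12*(-88) = -1056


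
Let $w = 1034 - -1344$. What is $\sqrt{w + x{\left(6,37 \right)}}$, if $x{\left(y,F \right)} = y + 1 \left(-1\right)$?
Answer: $\sqrt{2383} \approx 48.816$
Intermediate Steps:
$x{\left(y,F \right)} = -1 + y$ ($x{\left(y,F \right)} = y - 1 = -1 + y$)
$w = 2378$ ($w = 1034 + 1344 = 2378$)
$\sqrt{w + x{\left(6,37 \right)}} = \sqrt{2378 + \left(-1 + 6\right)} = \sqrt{2378 + 5} = \sqrt{2383}$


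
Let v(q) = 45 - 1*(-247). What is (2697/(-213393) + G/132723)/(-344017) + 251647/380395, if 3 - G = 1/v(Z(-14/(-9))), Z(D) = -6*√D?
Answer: 238649012208612392895109/360746943005948457496140 ≈ 0.66154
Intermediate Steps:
v(q) = 292 (v(q) = 45 + 247 = 292)
G = 875/292 (G = 3 - 1/292 = 875/292 ≈ 2.9966)
(2697/(-213393) + G/132723)/(-344017) + 251647/380395 = (2697/(-213393) + (875/292)/132723)/(-344017) + 251647/380395 = (2697*(-1/213393) + (875/292)*(1/132723))*(-1/344017) + 251647*(1/380395) = (-899/71131 + 875/38755116)*(-1/344017) + 251647/380395 = -34778609659/2756690156196*(-1/344017) + 251647/380395 = 34778609659/948348277464079332 + 251647/380395 = 238649012208612392895109/360746943005948457496140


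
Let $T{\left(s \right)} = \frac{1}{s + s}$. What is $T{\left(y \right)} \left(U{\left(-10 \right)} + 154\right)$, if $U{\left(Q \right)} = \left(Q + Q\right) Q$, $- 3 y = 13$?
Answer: $- \frac{531}{13} \approx -40.846$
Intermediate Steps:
$y = - \frac{13}{3}$ ($y = \left(- \frac{1}{3}\right) 13 = - \frac{13}{3} \approx -4.3333$)
$U{\left(Q \right)} = 2 Q^{2}$ ($U{\left(Q \right)} = 2 Q Q = 2 Q^{2}$)
$T{\left(s \right)} = \frac{1}{2 s}$
$T{\left(y \right)} \left(U{\left(-10 \right)} + 154\right) = \frac{1}{2 \left(- \frac{13}{3}\right)} \left(2 \left(-10\right)^{2} + 154\right) = \frac{1}{2} \left(- \frac{3}{13}\right) \left(2 \cdot 100 + 154\right) = - \frac{3 \left(200 + 154\right)}{26} = \left(- \frac{3}{26}\right) 354 = - \frac{531}{13}$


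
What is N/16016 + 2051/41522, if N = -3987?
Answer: -5103823/25577552 ≈ -0.19954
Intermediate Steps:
N/16016 + 2051/41522 = -3987/16016 + 2051/41522 = -5103823/25577552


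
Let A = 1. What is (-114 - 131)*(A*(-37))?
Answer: 9065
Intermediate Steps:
(-114 - 131)*(A*(-37)) = (-114 - 131)*(1*(-37)) = -245*(-37) = 9065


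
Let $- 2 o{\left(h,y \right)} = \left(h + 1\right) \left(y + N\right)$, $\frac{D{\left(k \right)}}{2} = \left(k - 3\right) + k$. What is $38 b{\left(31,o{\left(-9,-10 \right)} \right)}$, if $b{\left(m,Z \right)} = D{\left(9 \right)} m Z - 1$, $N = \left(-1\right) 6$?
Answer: $-2261798$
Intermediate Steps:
$N = -6$
$D{\left(k \right)} = -6 + 4 k$ ($D{\left(k \right)} = 2 \left(\left(k - 3\right) + k\right) = 2 \left(\left(-3 + k\right) + k\right) = 2 \left(-3 + 2 k\right) = -6 + 4 k$)
$o{\left(h,y \right)} = - \frac{\left(1 + h\right) \left(-6 + y\right)}{2}$ ($o{\left(h,y \right)} = - \frac{\left(h + 1\right) \left(y - 6\right)}{2} = - \frac{\left(1 + h\right) \left(-6 + y\right)}{2}$)
$b{\left(m,Z \right)} = -1 + 30 Z m$ ($b{\left(m,Z \right)} = \left(-6 + 4 \cdot 9\right) m Z - 1 = \left(-6 + 36\right) m Z - 1 = 30 m Z - 1 = 30 Z m - 1 = -1 + 30 Z m$)
$38 b{\left(31,o{\left(-9,-10 \right)} \right)} = 38 \left(-1 + 30 \left(3 + 3 \left(-9\right) - -5 - \left(- \frac{9}{2}\right) \left(-10\right)\right) 31\right) = 38 \left(-1 + 30 \left(3 - 27 + 5 - 45\right) 31\right) = 38 \left(-1 + 30 \left(-64\right) 31\right) = 38 \left(-1 - 59520\right) = 38 \left(-59521\right) = -2261798$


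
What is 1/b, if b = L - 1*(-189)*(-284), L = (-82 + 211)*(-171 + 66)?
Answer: -1/67221 ≈ -1.4876e-5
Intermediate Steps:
L = -13545 (L = 129*(-105) = -13545)
b = -67221 (b = -13545 - 1*(-189)*(-284) = -13545 + 189*(-284) = -13545 - 53676 = -67221)
1/b = 1/(-67221) = -1/67221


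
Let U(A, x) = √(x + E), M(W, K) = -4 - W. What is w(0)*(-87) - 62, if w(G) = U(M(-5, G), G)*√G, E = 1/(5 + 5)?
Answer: -62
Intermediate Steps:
E = ⅒ (E = 1/10 = ⅒ ≈ 0.10000)
U(A, x) = √(⅒ + x) (U(A, x) = √(x + ⅒) = √(⅒ + x))
w(G) = √G*√(10 + 100*G)/10 (w(G) = (√(10 + 100*G)/10)*√G = √G*√(10 + 100*G)/10)
w(0)*(-87) - 62 = (√10*√0*√(1 + 10*0)/10)*(-87) - 62 = ((⅒)*√10*0*√(1 + 0))*(-87) - 62 = ((⅒)*√10*0*√1)*(-87) - 62 = ((⅒)*√10*0*1)*(-87) - 62 = 0*(-87) - 62 = 0 - 62 = -62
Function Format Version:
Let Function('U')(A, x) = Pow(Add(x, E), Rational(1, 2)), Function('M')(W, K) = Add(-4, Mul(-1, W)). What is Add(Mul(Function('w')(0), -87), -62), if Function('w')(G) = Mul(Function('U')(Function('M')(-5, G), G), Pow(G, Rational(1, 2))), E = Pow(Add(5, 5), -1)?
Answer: -62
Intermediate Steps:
E = Rational(1, 10) (E = Pow(10, -1) = Rational(1, 10) ≈ 0.10000)
Function('U')(A, x) = Pow(Add(Rational(1, 10), x), Rational(1, 2)) (Function('U')(A, x) = Pow(Add(x, Rational(1, 10)), Rational(1, 2)) = Pow(Add(Rational(1, 10), x), Rational(1, 2)))
Function('w')(G) = Mul(Rational(1, 10), Pow(G, Rational(1, 2)), Pow(Add(10, Mul(100, G)), Rational(1, 2))) (Function('w')(G) = Mul(Mul(Rational(1, 10), Pow(Add(10, Mul(100, G)), Rational(1, 2))), Pow(G, Rational(1, 2))) = Mul(Rational(1, 10), Pow(G, Rational(1, 2)), Pow(Add(10, Mul(100, G)), Rational(1, 2))))
Add(Mul(Function('w')(0), -87), -62) = Add(Mul(Mul(Rational(1, 10), Pow(10, Rational(1, 2)), Pow(0, Rational(1, 2)), Pow(Add(1, Mul(10, 0)), Rational(1, 2))), -87), -62) = Add(Mul(Mul(Rational(1, 10), Pow(10, Rational(1, 2)), 0, Pow(Add(1, 0), Rational(1, 2))), -87), -62) = Add(Mul(Mul(Rational(1, 10), Pow(10, Rational(1, 2)), 0, Pow(1, Rational(1, 2))), -87), -62) = Add(Mul(Mul(Rational(1, 10), Pow(10, Rational(1, 2)), 0, 1), -87), -62) = Add(Mul(0, -87), -62) = Add(0, -62) = -62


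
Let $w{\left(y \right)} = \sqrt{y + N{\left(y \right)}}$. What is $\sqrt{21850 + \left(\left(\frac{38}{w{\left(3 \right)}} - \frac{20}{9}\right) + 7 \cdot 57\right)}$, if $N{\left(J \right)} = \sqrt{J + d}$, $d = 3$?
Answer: $\frac{\sqrt{342 + 200221 \sqrt{3 + \sqrt{6}}}}{3 \sqrt[4]{3 + \sqrt{6}}} \approx 149.21$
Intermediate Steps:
$N{\left(J \right)} = \sqrt{3 + J}$ ($N{\left(J \right)} = \sqrt{J + 3} = \sqrt{3 + J}$)
$w{\left(y \right)} = \sqrt{y + \sqrt{3 + y}}$
$\sqrt{21850 + \left(\left(\frac{38}{w{\left(3 \right)}} - \frac{20}{9}\right) + 7 \cdot 57\right)} = \sqrt{21850 + \left(\left(\frac{38}{\sqrt{3 + \sqrt{3 + 3}}} - \frac{20}{9}\right) + 7 \cdot 57\right)} = \sqrt{21850 + \left(\left(\frac{38}{\sqrt{3 + \sqrt{6}}} - \frac{20}{9}\right) + 399\right)} = \sqrt{21850 + \left(\left(- \frac{20}{9} + \frac{38}{\sqrt{3 + \sqrt{6}}}\right) + 399\right)} = \sqrt{21850 + \left(\frac{3571}{9} + \frac{38}{\sqrt{3 + \sqrt{6}}}\right)} = \sqrt{\frac{200221}{9} + \frac{38}{\sqrt{3 + \sqrt{6}}}}$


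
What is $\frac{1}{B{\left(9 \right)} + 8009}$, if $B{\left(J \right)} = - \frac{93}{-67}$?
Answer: $\frac{67}{536696} \approx 0.00012484$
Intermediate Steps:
$B{\left(J \right)} = \frac{93}{67}$ ($B{\left(J \right)} = \left(-93\right) \left(- \frac{1}{67}\right) = \frac{93}{67}$)
$\frac{1}{B{\left(9 \right)} + 8009} = \frac{1}{\frac{93}{67} + 8009} = \frac{1}{\frac{536696}{67}} = \frac{67}{536696}$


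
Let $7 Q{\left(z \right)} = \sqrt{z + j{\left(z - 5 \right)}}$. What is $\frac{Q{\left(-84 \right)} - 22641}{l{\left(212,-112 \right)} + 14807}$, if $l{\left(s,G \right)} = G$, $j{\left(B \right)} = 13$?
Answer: $- \frac{22641}{14695} + \frac{i \sqrt{71}}{102865} \approx -1.5407 + 8.1915 \cdot 10^{-5} i$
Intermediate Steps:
$Q{\left(z \right)} = \frac{\sqrt{13 + z}}{7}$ ($Q{\left(z \right)} = \frac{\sqrt{z + 13}}{7} = \frac{\sqrt{13 + z}}{7}$)
$\frac{Q{\left(-84 \right)} - 22641}{l{\left(212,-112 \right)} + 14807} = \frac{\frac{\sqrt{13 - 84}}{7} - 22641}{-112 + 14807} = \frac{\frac{\sqrt{-71}}{7} - 22641}{14695} = \left(\frac{i \sqrt{71}}{7} - 22641\right) \frac{1}{14695} = \left(-22641 + \frac{i \sqrt{71}}{7}\right) \frac{1}{14695} = - \frac{22641}{14695} + \frac{i \sqrt{71}}{102865}$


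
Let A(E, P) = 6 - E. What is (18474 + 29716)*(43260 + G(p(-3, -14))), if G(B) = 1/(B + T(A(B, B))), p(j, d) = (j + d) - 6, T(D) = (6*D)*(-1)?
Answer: 410685733610/197 ≈ 2.0847e+9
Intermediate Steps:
T(D) = -6*D
p(j, d) = -6 + d + j (p(j, d) = (d + j) - 6 = -6 + d + j)
G(B) = 1/(-36 + 7*B) (G(B) = 1/(B - 6*(6 - B)) = 1/(B + (-36 + 6*B)) = 1/(-36 + 7*B))
(18474 + 29716)*(43260 + G(p(-3, -14))) = (18474 + 29716)*(43260 + 1/(-36 + 7*(-6 - 14 - 3))) = 48190*(43260 + 1/(-36 + 7*(-23))) = 48190*(43260 + 1/(-36 - 161)) = 48190*(43260 + 1/(-197)) = 48190*(43260 - 1/197) = 48190*(8522219/197) = 410685733610/197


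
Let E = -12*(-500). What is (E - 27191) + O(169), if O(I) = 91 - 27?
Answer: -21127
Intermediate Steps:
O(I) = 64
E = 6000
(E - 27191) + O(169) = (6000 - 27191) + 64 = -21191 + 64 = -21127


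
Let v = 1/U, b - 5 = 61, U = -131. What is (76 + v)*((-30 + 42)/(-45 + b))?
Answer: 39820/917 ≈ 43.424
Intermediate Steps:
b = 66 (b = 5 + 61 = 66)
v = -1/131 (v = 1/(-131) = -1/131 ≈ -0.0076336)
(76 + v)*((-30 + 42)/(-45 + b)) = (76 - 1/131)*((-30 + 42)/(-45 + 66)) = 9955*(12/21)/131 = 9955*(12*(1/21))/131 = (9955/131)*(4/7) = 39820/917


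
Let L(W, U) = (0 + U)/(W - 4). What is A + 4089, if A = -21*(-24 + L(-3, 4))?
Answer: 4605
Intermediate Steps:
L(W, U) = U/(-4 + W)
A = 516 (A = -21*(-24 + 4/(-4 - 3)) = -21*(-24 + 4/(-7)) = -21*(-24 + 4*(-⅐)) = -21*(-24 - 4/7) = -21*(-172/7) = 516)
A + 4089 = 516 + 4089 = 4605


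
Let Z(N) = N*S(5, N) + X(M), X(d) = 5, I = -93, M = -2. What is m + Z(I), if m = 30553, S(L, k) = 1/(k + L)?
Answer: 2689197/88 ≈ 30559.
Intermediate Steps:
S(L, k) = 1/(L + k)
Z(N) = 5 + N/(5 + N) (Z(N) = N/(5 + N) + 5 = 5 + N/(5 + N))
m + Z(I) = 30553 + (25 + 6*(-93))/(5 - 93) = 30553 + (25 - 558)/(-88) = 30553 - 1/88*(-533) = 30553 + 533/88 = 2689197/88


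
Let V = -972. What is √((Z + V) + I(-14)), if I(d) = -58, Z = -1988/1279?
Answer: I*√1687458882/1279 ≈ 32.118*I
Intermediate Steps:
Z = -1988/1279 (Z = -1988*1/1279 = -1988/1279 ≈ -1.5543)
√((Z + V) + I(-14)) = √((-1988/1279 - 972) - 58) = √(-1245176/1279 - 58) = √(-1319358/1279) = I*√1687458882/1279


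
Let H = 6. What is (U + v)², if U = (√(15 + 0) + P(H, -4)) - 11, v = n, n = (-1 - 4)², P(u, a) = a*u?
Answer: (10 - √15)² ≈ 37.540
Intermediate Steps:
n = 25 (n = (-5)² = 25)
v = 25
U = -35 + √15 (U = (√(15 + 0) - 4*6) - 11 = (√15 - 24) - 11 = (-24 + √15) - 11 = -35 + √15 ≈ -31.127)
(U + v)² = ((-35 + √15) + 25)² = (-10 + √15)²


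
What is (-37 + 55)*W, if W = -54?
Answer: -972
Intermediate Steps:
(-37 + 55)*W = (-37 + 55)*(-54) = 18*(-54) = -972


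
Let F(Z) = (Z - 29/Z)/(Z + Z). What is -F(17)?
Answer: -130/289 ≈ -0.44983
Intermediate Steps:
F(Z) = (Z - 29/Z)/(2*Z) (F(Z) = (Z - 29/Z)/((2*Z)) = (Z - 29/Z)*(1/(2*Z)) = (Z - 29/Z)/(2*Z))
-F(17) = -(-29 + 17**2)/(2*17**2) = -(-29 + 289)/(2*289) = -260/(2*289) = -1*130/289 = -130/289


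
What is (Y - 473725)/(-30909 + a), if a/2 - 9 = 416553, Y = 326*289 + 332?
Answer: -42131/89135 ≈ -0.47266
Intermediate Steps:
Y = 94546 (Y = 94214 + 332 = 94546)
a = 833124 (a = 18 + 2*416553 = 18 + 833106 = 833124)
(Y - 473725)/(-30909 + a) = (94546 - 473725)/(-30909 + 833124) = -379179/802215 = -379179*1/802215 = -42131/89135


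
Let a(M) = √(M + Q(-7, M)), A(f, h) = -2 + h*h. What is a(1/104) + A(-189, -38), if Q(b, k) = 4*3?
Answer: 1442 + √32474/52 ≈ 1445.5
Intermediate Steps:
Q(b, k) = 12
A(f, h) = -2 + h²
a(M) = √(12 + M) (a(M) = √(M + 12) = √(12 + M))
a(1/104) + A(-189, -38) = √(12 + 1/104) + (-2 + (-38)²) = √(12 + 1/104) + (-2 + 1444) = √(1249/104) + 1442 = √32474/52 + 1442 = 1442 + √32474/52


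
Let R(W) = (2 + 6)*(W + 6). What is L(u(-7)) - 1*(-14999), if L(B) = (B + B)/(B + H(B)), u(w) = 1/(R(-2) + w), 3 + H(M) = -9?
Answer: 4484699/299 ≈ 14999.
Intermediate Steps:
H(M) = -12 (H(M) = -3 - 9 = -12)
R(W) = 48 + 8*W (R(W) = 8*(6 + W) = 48 + 8*W)
u(w) = 1/(32 + w) (u(w) = 1/((48 + 8*(-2)) + w) = 1/((48 - 16) + w) = 1/(32 + w))
L(B) = 2*B/(-12 + B) (L(B) = (B + B)/(B - 12) = (2*B)/(-12 + B) = 2*B/(-12 + B))
L(u(-7)) - 1*(-14999) = 2/((32 - 7)*(-12 + 1/(32 - 7))) - 1*(-14999) = 2/(25*(-12 + 1/25)) + 14999 = 2*(1/25)/(-12 + 1/25) + 14999 = 2*(1/25)/(-299/25) + 14999 = 2*(1/25)*(-25/299) + 14999 = -2/299 + 14999 = 4484699/299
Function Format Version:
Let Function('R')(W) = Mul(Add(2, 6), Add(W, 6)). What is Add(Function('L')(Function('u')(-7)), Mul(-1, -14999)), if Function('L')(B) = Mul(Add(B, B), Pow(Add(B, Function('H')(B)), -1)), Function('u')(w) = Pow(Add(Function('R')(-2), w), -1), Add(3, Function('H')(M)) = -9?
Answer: Rational(4484699, 299) ≈ 14999.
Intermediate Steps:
Function('H')(M) = -12 (Function('H')(M) = Add(-3, -9) = -12)
Function('R')(W) = Add(48, Mul(8, W)) (Function('R')(W) = Mul(8, Add(6, W)) = Add(48, Mul(8, W)))
Function('u')(w) = Pow(Add(32, w), -1) (Function('u')(w) = Pow(Add(Add(48, Mul(8, -2)), w), -1) = Pow(Add(Add(48, -16), w), -1) = Pow(Add(32, w), -1))
Function('L')(B) = Mul(2, B, Pow(Add(-12, B), -1)) (Function('L')(B) = Mul(Add(B, B), Pow(Add(B, -12), -1)) = Mul(Mul(2, B), Pow(Add(-12, B), -1)) = Mul(2, B, Pow(Add(-12, B), -1)))
Add(Function('L')(Function('u')(-7)), Mul(-1, -14999)) = Add(Mul(2, Pow(Add(32, -7), -1), Pow(Add(-12, Pow(Add(32, -7), -1)), -1)), Mul(-1, -14999)) = Add(Mul(2, Pow(25, -1), Pow(Add(-12, Pow(25, -1)), -1)), 14999) = Add(Mul(2, Rational(1, 25), Pow(Add(-12, Rational(1, 25)), -1)), 14999) = Add(Mul(2, Rational(1, 25), Pow(Rational(-299, 25), -1)), 14999) = Add(Mul(2, Rational(1, 25), Rational(-25, 299)), 14999) = Add(Rational(-2, 299), 14999) = Rational(4484699, 299)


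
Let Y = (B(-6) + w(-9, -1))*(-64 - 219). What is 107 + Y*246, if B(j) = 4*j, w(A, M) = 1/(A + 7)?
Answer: 1705748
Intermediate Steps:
w(A, M) = 1/(7 + A)
Y = 13867/2 (Y = (4*(-6) + 1/(7 - 9))*(-64 - 219) = (-24 + 1/(-2))*(-283) = (-24 - ½)*(-283) = -49/2*(-283) = 13867/2 ≈ 6933.5)
107 + Y*246 = 107 + (13867/2)*246 = 107 + 1705641 = 1705748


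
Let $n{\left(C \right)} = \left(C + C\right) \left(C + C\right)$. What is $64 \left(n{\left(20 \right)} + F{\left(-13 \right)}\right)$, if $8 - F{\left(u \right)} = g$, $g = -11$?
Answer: $103616$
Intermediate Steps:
$n{\left(C \right)} = 4 C^{2}$ ($n{\left(C \right)} = 2 C 2 C = 4 C^{2}$)
$F{\left(u \right)} = 19$ ($F{\left(u \right)} = 8 - -11 = 8 + 11 = 19$)
$64 \left(n{\left(20 \right)} + F{\left(-13 \right)}\right) = 64 \left(4 \cdot 20^{2} + 19\right) = 64 \left(4 \cdot 400 + 19\right) = 64 \left(1600 + 19\right) = 64 \cdot 1619 = 103616$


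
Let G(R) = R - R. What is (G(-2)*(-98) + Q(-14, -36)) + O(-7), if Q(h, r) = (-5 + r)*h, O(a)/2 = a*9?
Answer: 448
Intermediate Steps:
G(R) = 0
O(a) = 18*a (O(a) = 2*(a*9) = 2*(9*a) = 18*a)
Q(h, r) = h*(-5 + r)
(G(-2)*(-98) + Q(-14, -36)) + O(-7) = (0*(-98) - 14*(-5 - 36)) + 18*(-7) = (0 - 14*(-41)) - 126 = (0 + 574) - 126 = 574 - 126 = 448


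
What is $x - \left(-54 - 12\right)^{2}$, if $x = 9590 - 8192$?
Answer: $-2958$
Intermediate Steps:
$x = 1398$
$x - \left(-54 - 12\right)^{2} = 1398 - \left(-54 - 12\right)^{2} = 1398 - \left(-66\right)^{2} = 1398 - 4356 = -2958$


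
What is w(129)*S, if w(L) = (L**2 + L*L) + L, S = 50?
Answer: 1670550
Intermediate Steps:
w(L) = L + 2*L**2 (w(L) = (L**2 + L**2) + L = 2*L**2 + L = L + 2*L**2)
w(129)*S = (129*(1 + 2*129))*50 = (129*(1 + 258))*50 = (129*259)*50 = 33411*50 = 1670550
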